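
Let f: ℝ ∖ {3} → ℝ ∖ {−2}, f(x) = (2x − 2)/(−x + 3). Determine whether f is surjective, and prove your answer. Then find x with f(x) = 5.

17/7

For any y ≠ −2, solving y(−x + 3) = 2x − 2 for x gives a well-defined x ≠ 3. So f is surjective.
Solving f(x) = 5: cross-multiplying gives 2x − 2 = 5(−x + 3), which rearranges to 7x = 17, so x = 17/7.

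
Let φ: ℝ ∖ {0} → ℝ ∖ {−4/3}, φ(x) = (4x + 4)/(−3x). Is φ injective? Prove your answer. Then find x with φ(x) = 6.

Suppose φ(s) = φ(t). Cross-multiplying: (4s + 4)(−3t) = (4t + 4)(−3s).
Expanding both sides and cancelling the symmetric terms leaves 12·(s − t) = 0. Since 12 ≠ 0, s = t. Therefore φ is injective.
Solving φ(x) = 6: cross-multiplying gives 4x + 4 = 6(−3x), which rearranges to 22x = −4, so x = −2/11.

-2/11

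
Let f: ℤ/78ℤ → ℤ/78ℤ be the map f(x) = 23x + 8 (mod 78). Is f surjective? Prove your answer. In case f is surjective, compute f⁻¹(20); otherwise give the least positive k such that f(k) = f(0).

Recall: surjectivity means every element of the codomain has a preimage under f.
Since gcd(23, 78) = 1, 23 is invertible modulo 78. Euclid's algorithm: 78 = 3·23 + 9, 23 = 2·9 + 5, 9 = 1·5 + 4, 5 = 1·4 + 1; back-substituting gives 1 = 17·23 − 5·78, so 23⁻¹ ≡ 17 (mod 78).
Then y ↦ 17(y − 8) is a two-sided inverse to f, so every y ∈ ℤ/78ℤ has a preimage.
Therefore f is surjective.
Since f is surjective, we compute f⁻¹(20): solve 23x + 8 ≡ 20 (mod 78), i.e. 23x ≡ 12 (mod 78).
Multiplying by 23⁻¹ = 17 gives x ≡ 17·12 = 204 = 2·78 + 48 ≡ 48 (mod 78).
Check: f(48) = 23·48 + 8 = 1112 = 14·78 + 20 ≡ 20 (mod 78).

48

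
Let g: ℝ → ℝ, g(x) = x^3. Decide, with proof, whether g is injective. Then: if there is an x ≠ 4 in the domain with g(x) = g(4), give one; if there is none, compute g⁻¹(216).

On ℝ, x ↦ x^3 is strictly increasing (since 3 is odd), so g(a) = g(b) forces a = b. Thus g is injective.
Since x ↦ x^3 is strictly increasing on ℝ, it is injective there, so no x ≠ 4 in the domain has g(x) = g(4). We therefore compute g⁻¹(216) = 216^{1/3} = 6 (indeed 6^3 = 216).

6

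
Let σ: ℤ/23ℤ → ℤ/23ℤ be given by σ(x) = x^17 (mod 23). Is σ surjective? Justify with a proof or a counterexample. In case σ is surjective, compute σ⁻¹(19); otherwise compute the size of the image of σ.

7

Since 23 is prime, the nonzero elements of ℤ/23ℤ form a cyclic group of order 22.
As gcd(17, 22) = 1, raising to the 17th power is a bijection on this group: if s^17 ≡ t^17 then (st^{−1})^17 = 1, and the only element of order dividing gcd(17, 22) = 1 is 1, so s = t.
With σ(0) = 0 this makes σ injective on all of ℤ/23ℤ, hence bijective (finite equal-size domain and codomain). In particular σ is surjective.
Since σ is surjective, we find the preimage of 19. The inverse of x ↦ x^17 on (ℤ/23ℤ)^× is x ↦ x^13, because 17·13 = 221 = 10·22 + 1 ≡ 1 (mod 22) and x^{22} = 1 for x ≠ 0 (Fermat). So σ⁻¹(19) = 19^13 mod 23.
Repeated squaring mod 23: 19^1 ≡ 19, 19^2 ≡ 19² = 361 ≡ 16, 19^4 ≡ 16² = 256 ≡ 3, 19^8 ≡ 3² = 9. Since 13 = 8 + 4 + 1, 19^13 ≡ 9·3·19: 9·3 = 27 ≡ 4, then 4·19 = 76 ≡ 7. So 19^13 ≡ 7 (mod 23).
Hence σ⁻¹(19) = 7.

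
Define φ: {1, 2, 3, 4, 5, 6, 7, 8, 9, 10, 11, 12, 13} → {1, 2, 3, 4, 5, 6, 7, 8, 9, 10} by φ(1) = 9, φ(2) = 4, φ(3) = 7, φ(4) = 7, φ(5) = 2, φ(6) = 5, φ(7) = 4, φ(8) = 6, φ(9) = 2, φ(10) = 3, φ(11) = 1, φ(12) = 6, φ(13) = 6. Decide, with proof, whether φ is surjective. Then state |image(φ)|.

No element maps to 8, so φ is not surjective.
The image of φ is {1, 2, 3, 4, 5, 6, 7, 9}, which has 8 elements.

8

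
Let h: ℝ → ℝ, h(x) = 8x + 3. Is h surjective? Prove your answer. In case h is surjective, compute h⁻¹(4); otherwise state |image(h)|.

1/8

By definition, surjectivity means every element of the codomain has a preimage under h.
For any y ∈ ℝ, x = (y − 3)/8 satisfies h(x) = y.
Therefore h is surjective.
Since h is surjective, we compute h⁻¹(4) = (4 − 3)/8 = 1/8.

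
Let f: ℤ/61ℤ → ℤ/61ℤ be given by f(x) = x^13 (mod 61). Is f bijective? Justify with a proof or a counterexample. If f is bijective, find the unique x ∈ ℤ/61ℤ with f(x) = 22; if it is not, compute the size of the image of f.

56

Since 61 is prime, the nonzero elements of ℤ/61ℤ form a cyclic group of order 60.
As gcd(13, 60) = 1, raising to the 13th power is a bijection on this group: if s^13 ≡ t^13 then (st^{−1})^13 = 1, and the only element of order dividing gcd(13, 60) = 1 is 1, so s = t.
With f(0) = 0 this makes f injective on all of ℤ/61ℤ, hence bijective (finite equal-size domain and codomain). In particular f is bijective.
Since f is bijective, we find the preimage of 22. The inverse of x ↦ x^13 on (ℤ/61ℤ)^× is x ↦ x^37, because 13·37 = 481 = 8·60 + 1 ≡ 1 (mod 60) and x^{60} = 1 for x ≠ 0 (Fermat). So f⁻¹(22) = 22^37 mod 61.
Repeated squaring mod 61: 22^1 ≡ 22, 22^2 ≡ 22² = 484 ≡ 57, 22^4 ≡ 57² = 3249 ≡ 16, 22^8 ≡ 16² = 256 ≡ 12, 22^16 ≡ 12² = 144 ≡ 22, 22^32 ≡ 22² = 484 ≡ 57. Since 37 = 32 + 4 + 1, 22^37 ≡ 57·16·22: 57·16 = 912 ≡ 58, then 58·22 = 1276 ≡ 56. So 22^37 ≡ 56 (mod 61).
Hence f⁻¹(22) = 56.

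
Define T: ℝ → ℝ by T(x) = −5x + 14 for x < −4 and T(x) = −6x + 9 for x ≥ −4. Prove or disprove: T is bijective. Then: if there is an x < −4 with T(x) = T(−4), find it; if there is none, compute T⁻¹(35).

Both pieces are strictly decreasing (slopes −5 and −6), so each is injective on its own interval.
The left piece maps (−∞, −4) onto (34, ∞); the right piece maps [−4, ∞) onto (−∞, 33].
The images leave a gap (34 has no preimage), so T is not surjective, hence not bijective.
Because the two images are disjoint, no x < −4 has T(x) = T(−4), so we compute T⁻¹(35): 35 lies in (34, ∞), so solve −5x + 14 = 35: x = (35 − 14)/(−5) = −21/5.

-21/5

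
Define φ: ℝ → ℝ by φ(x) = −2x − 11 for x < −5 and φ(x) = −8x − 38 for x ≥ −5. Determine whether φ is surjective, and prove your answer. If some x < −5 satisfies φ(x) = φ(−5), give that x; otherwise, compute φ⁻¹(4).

Both pieces are strictly decreasing (slopes −2 and −8), so each is injective on its own interval.
The left piece maps (−∞, −5) onto (−1, ∞); the right piece maps [−5, ∞) onto (−∞, 2].
The union (−1, ∞) ∪ (−∞, 2] covers ℝ, so φ is surjective.
For the follow-up: the images overlap, so an x < −5 with φ(x) = φ(−5) exists. φ(−5) = 2; solving −2x − 11 = 2 for x < −5 gives x = (2 + 11)/(−2) = −13/2.

-13/2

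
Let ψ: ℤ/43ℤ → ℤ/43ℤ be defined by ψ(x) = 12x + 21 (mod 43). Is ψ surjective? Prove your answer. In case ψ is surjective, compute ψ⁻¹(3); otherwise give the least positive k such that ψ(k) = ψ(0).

20

Since gcd(12, 43) = 1, 12 is invertible modulo 43. Euclid's algorithm: 43 = 3·12 + 7, 12 = 1·7 + 5, 7 = 1·5 + 2, 5 = 2·2 + 1; back-substituting gives 1 = 18·12 − 5·43, so 12⁻¹ ≡ 18 (mod 43).
Then y ↦ 18(y − 21) is a two-sided inverse to ψ, so every y ∈ ℤ/43ℤ has a preimage.
Therefore ψ is surjective.
Since ψ is surjective, we find ψ⁻¹(3): we need 12x ≡ 3 − 21 ≡ 25 (mod 43). Using 12⁻¹ = 18: x ≡ 18·25 = 450 = 10·43 + 20, so x = 20.
Check: ψ(20) = 12·20 + 21 = 261 = 6·43 + 3 ≡ 3 (mod 43).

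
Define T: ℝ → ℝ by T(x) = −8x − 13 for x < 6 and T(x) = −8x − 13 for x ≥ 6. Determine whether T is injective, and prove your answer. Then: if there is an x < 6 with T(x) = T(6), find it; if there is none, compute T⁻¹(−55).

21/4

Both pieces are strictly decreasing (slopes −8 and −8), so each is injective on its own interval.
The left piece maps (−∞, 6) onto (−61, ∞); the right piece maps [6, ∞) onto (−∞, −61].
These images are disjoint, so no value is attained by both pieces. Hence T is injective.
Because the two images are disjoint, no x < 6 has T(x) = T(6), so we compute T⁻¹(−55): −55 lies in (−61, ∞), so solve −8x − 13 = −55: x = (−55 + 13)/(−8) = 21/4.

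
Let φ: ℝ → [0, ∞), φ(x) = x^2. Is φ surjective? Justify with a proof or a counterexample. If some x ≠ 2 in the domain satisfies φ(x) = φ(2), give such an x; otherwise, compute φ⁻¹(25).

For any y ∈ [0, ∞), x = y^{1/2} ∈ ℝ satisfies x^2 = y, so φ is surjective.
For the follow-up, such an x exists: taking x = −2 ∈ ℝ gives φ(−2) = 4 = φ(2) with −2 ≠ 2.

-2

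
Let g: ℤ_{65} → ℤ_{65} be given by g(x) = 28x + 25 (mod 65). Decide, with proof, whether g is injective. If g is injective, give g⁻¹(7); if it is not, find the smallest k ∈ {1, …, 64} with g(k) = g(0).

If g(x_1) = g(x_2), then 28x_1 ≡ 28x_2 (mod 65). Because gcd(28, 65) = 1, we may cancel 28 to get x_1 ≡ x_2 (mod 65).
Thus g is injective.
We now compute 28⁻¹ mod 65 explicitly. Euclid's algorithm: 65 = 2·28 + 9, 28 = 3·9 + 1; back-substituting gives 1 = 7·28 − 3·65, so 28⁻¹ ≡ 7 (mod 65).
Since g is injective, we compute g⁻¹(7): solve 28x + 25 ≡ 7 (mod 65), i.e. 28x ≡ 47 (mod 65).
Multiplying by 28⁻¹ = 7 gives x ≡ 7·47 = 329 = 5·65 + 4 ≡ 4 (mod 65).
Check: g(4) = 28·4 + 25 = 137 = 2·65 + 7 ≡ 7 (mod 65).

4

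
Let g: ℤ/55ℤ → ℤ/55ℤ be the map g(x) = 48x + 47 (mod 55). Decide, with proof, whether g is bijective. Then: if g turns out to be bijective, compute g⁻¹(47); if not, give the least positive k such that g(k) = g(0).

0

Recall that injectivity means: for all x_1, x_2 in the domain, g(x_1) = g(x_2) implies x_1 = x_2.
If g(x_1) = g(x_2), then 48x_1 ≡ 48x_2 (mod 55). Because gcd(48, 55) = 1, we may cancel 48 to get x_1 ≡ x_2 (mod 55).
We now compute 48⁻¹ mod 55 explicitly. Euclid's algorithm: 55 = 1·48 + 7, 48 = 6·7 + 6, 7 = 1·6 + 1; back-substituting gives 1 = 47·48 − 41·55, so 48⁻¹ ≡ 47 (mod 55).
Then y ↦ 47(y − 47) is a two-sided inverse to g, so every y ∈ ℤ/55ℤ has a preimage.
So g is bijective.
Since g is bijective, we compute g⁻¹(47): solve 48x + 47 ≡ 47 (mod 55), i.e. 48x ≡ 0 (mod 55).
Multiplying by 48⁻¹ = 47 gives x ≡ 47·0 = 0 ≡ 0 (mod 55).
Check: g(0) = 48·0 + 47 = 47 ≡ 47 (mod 55).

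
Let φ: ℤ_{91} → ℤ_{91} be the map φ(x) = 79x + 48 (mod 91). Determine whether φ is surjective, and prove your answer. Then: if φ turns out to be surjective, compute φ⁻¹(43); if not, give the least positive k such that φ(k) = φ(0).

Recall: surjectivity means every element of the codomain has a preimage under φ.
Since gcd(79, 91) = 1, 79 is invertible modulo 91. Euclid's algorithm: 91 = 1·79 + 12, 79 = 6·12 + 7, 12 = 1·7 + 5, 7 = 1·5 + 2, 5 = 2·2 + 1; back-substituting gives 1 = 53·79 − 46·91, so 79⁻¹ ≡ 53 (mod 91).
Then y ↦ 53(y − 48) is a two-sided inverse to φ, so every y ∈ ℤ_{91} has a preimage.
Therefore φ is surjective.
Since φ is surjective, we find φ⁻¹(43): we need 79x ≡ 43 − 48 ≡ 86 (mod 91). Using 79⁻¹ = 53: x ≡ 53·86 = 4558 = 50·91 + 8, so x = 8.
Check: φ(8) = 79·8 + 48 = 680 = 7·91 + 43 ≡ 43 (mod 91).

8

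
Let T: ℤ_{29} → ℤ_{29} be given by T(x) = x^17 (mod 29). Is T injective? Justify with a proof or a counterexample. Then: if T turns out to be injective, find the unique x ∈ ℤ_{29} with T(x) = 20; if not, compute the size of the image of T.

24

Since 29 is prime, the nonzero elements of ℤ_{29} form a cyclic group of order 28.
As gcd(17, 28) = 1, raising to the 17th power is a bijection on this group: if x_1^17 ≡ x_2^17 then (x_1x_2^{−1})^17 = 1, and the only element of order dividing gcd(17, 28) = 1 is 1, so x_1 = x_2.
With T(0) = 0 this makes T injective on all of ℤ_{29}, hence bijective (finite equal-size domain and codomain). In particular T is injective.
Since T is injective, we find the preimage of 20. The inverse of x ↦ x^17 on (ℤ_{29})^× is x ↦ x^5, because 17·5 = 85 = 3·28 + 1 ≡ 1 (mod 28) and x^{28} = 1 for x ≠ 0 (Fermat). So T⁻¹(20) = 20^5 mod 29.
Repeated squaring mod 29: 20^1 ≡ 20, 20^2 ≡ 20² = 400 ≡ 23, 20^4 ≡ 23² = 529 ≡ 7. Since 5 = 4 + 1, 20^5 ≡ 7·20: 7·20 = 140 ≡ 24. So 20^5 ≡ 24 (mod 29).
Hence T⁻¹(20) = 24.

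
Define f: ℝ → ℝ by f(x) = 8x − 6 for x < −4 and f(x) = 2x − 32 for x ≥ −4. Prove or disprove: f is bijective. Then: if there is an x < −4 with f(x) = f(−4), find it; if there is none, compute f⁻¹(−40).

-17/4

Both pieces are strictly increasing (slopes 8 and 2), so each is injective on its own interval.
The left piece maps (−∞, −4) onto (−∞, −38); the right piece maps [−4, ∞) onto [−40, ∞).
These images overlap. In particular f(−4) = −40 (right piece), and solving 8x − 6 = −40 on the left piece gives x = −17/4 < −4.
So f(−17/4) = f(−4) with −17/4 ≠ −4, and f is not injective, hence not bijective. This x = −17/4 is the requested value below −4.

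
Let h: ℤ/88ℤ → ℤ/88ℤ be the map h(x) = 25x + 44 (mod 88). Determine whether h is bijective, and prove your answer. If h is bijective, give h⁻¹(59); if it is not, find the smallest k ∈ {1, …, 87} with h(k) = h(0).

71

Suppose h(a) = h(b) in ℤ/88ℤ. Then 25a + 44 ≡ 25b + 44 (mod 88), hence 25(a − b) ≡ 0 (mod 88).
Since gcd(25, 88) = 1, 25 is invertible modulo 88, hence a − b ≡ 0 (mod 88), i.e. a = b.
We now compute 25⁻¹ mod 88 explicitly. Euclid's algorithm: 88 = 3·25 + 13, 25 = 1·13 + 12, 13 = 1·12 + 1; back-substituting gives 1 = 81·25 − 23·88, so 25⁻¹ ≡ 81 (mod 88).
Then y ↦ 81(y − 44) is a two-sided inverse to h, so every y ∈ ℤ/88ℤ has a preimage.
Hence h is bijective.
Since h is bijective, we find h⁻¹(59): we need 25x ≡ 59 − 44 ≡ 15 (mod 88). Using 25⁻¹ = 81: x ≡ 81·15 = 1215 = 13·88 + 71, so x = 71.
Check: h(71) = 25·71 + 44 = 1819 = 20·88 + 59 ≡ 59 (mod 88).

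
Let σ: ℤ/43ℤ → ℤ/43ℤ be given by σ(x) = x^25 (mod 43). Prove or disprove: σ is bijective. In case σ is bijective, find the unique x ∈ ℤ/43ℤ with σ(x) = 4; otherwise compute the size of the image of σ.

Since 43 is prime, the nonzero elements of ℤ/43ℤ form a cyclic group of order 42.
As gcd(25, 42) = 1, raising to the 25th power is a bijection on this group: if x_1^25 ≡ x_2^25 then (x_1x_2^{−1})^25 = 1, and the only element of order dividing gcd(25, 42) = 1 is 1, so x_1 = x_2.
With σ(0) = 0 this makes σ injective on all of ℤ/43ℤ, hence bijective (finite equal-size domain and codomain). In particular σ is bijective.
Since σ is bijective, we find the preimage of 4. The inverse of x ↦ x^25 on (ℤ/43ℤ)^× is x ↦ x^37, because 25·37 = 925 = 22·42 + 1 ≡ 1 (mod 42) and x^{42} = 1 for x ≠ 0 (Fermat). So σ⁻¹(4) = 4^37 mod 43.
Repeated squaring mod 43: 4^1 ≡ 4, 4^2 ≡ 4² = 16, 4^4 ≡ 16² = 256 ≡ 41, 4^8 ≡ 41² = 1681 ≡ 4, 4^16 ≡ 4² = 16, 4^32 ≡ 16² = 256 ≡ 41. Since 37 = 32 + 4 + 1, 4^37 ≡ 41·41·4: 41·41 = 1681 ≡ 4, then 4·4 = 16. So 4^37 ≡ 16 (mod 43).
Hence σ⁻¹(4) = 16.

16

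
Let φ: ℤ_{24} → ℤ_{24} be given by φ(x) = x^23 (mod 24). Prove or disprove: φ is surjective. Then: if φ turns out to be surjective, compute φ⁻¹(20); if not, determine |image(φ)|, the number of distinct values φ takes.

φ(0) = 0^23 = 0.
φ(6): Repeated squaring mod 24: 6^1 ≡ 6, 6^2 ≡ 6² = 36 ≡ 12, 6^4 ≡ 12² = 144 ≡ 0, 6^8 ≡ 0² = 0, 6^16 ≡ 0² = 0. Since 23 = 16 + 4 + 2 + 1, 6^23 ≡ 0·0·12·6: 0·0 = 0, then 0·12 = 0, then 0·6 = 0. So 6^23 ≡ 0 (mod 24).
So φ(0) = φ(6) = 0 while 0 ≠ 6, so φ is not injective.
A non-injective map from the 24-element set ℤ_{24} to itself takes at most 23 distinct values, so it cannot be surjective. Hence φ is not surjective.
Since φ is not surjective, we determine |image(φ)|. Computing x^23 mod 24 for each x (by repeated squaring, reducing mod 24 at every step), the values φ(0), φ(1), …, φ(23) are: 0, 1, 8, 3, 16, 5, 0, 7, 8, 9, 16, 11, 0, 13, 8, 15, 16, 17, 0, 19, 8, 21, 16, 23.
The distinct values are {0, 1, 3, 5, 7, 8, 9, 11, 13, 15, 16, 17, 19, 21, 23}; there are 15 of them.

15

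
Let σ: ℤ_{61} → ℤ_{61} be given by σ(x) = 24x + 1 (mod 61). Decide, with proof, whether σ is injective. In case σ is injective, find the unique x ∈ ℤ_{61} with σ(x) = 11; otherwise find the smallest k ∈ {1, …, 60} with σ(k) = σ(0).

36

Recall that σ is injective when σ(s) = σ(t) forces s = t.
If σ(s) = σ(t), then 24s ≡ 24t (mod 61). Because gcd(24, 61) = 1, we may cancel 24 to get s ≡ t (mod 61).
Thus σ is injective.
We now compute 24⁻¹ mod 61 explicitly. Euclid's algorithm: 61 = 2·24 + 13, 24 = 1·13 + 11, 13 = 1·11 + 2, 11 = 5·2 + 1; back-substituting gives 1 = 28·24 − 11·61, so 24⁻¹ ≡ 28 (mod 61).
Since σ is injective, we find σ⁻¹(11): we need 24x ≡ 11 − 1 ≡ 10 (mod 61). Using 24⁻¹ = 28: x ≡ 28·10 = 280 = 4·61 + 36, so x = 36.
Check: σ(36) = 24·36 + 1 = 865 = 14·61 + 11 ≡ 11 (mod 61).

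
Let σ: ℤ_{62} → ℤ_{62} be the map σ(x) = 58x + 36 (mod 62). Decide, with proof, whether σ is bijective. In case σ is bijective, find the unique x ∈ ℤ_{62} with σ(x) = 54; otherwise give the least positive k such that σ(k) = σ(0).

31

We have gcd(58, 62) = 2 > 1. Taking u = 0 and v = 31: σ(0) = 36 and σ(31) = 58·31 + 36 = 1834 ≡ 36 (mod 62).
So σ(0) = σ(31) while 0 ≠ 31, therefore σ is not injective, hence not bijective.
Since σ is not bijective, we find the least positive k with σ(k) = σ(0): this means 58k ≡ 0 (mod 62), i.e. 62 ∣ 58k. Since gcd(58, 62) = 2, dividing through by 2 this holds exactly when 31 ∣ 29k, and as gcd(29, 31) = 1, exactly when 31 ∣ k.
The smallest positive such k is 31.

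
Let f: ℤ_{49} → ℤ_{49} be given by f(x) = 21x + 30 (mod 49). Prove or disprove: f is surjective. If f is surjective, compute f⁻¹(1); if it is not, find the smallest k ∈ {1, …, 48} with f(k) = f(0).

By definition, f is surjective if every y in the codomain equals f(x) for some x in the domain.
Since gcd(21, 49) = 7, we have 21x ≡ 0 (mod 7) for all x, so f(x) ≡ 2 (mod 7).
But 0 ≢ 2 (mod 7), so 0 ∈ ℤ_{49} has no preimage. Thus f is not surjective.
Since f is not surjective, we find the least positive k with f(k) = f(0): this means 21k ≡ 0 (mod 49), i.e. 49 ∣ 21k. Since gcd(21, 49) = 7, dividing through by 7 this holds exactly when 7 ∣ 3k, and as gcd(3, 7) = 1, exactly when 7 ∣ k.
The smallest positive such k is 7.

7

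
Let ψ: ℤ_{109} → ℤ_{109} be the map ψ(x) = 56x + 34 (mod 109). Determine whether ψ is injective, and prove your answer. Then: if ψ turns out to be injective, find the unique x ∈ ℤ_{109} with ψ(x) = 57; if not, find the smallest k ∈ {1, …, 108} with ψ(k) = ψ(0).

By definition, ψ is injective when ψ(s) = ψ(t) forces s = t.
Suppose ψ(s) = ψ(t) in ℤ_{109}. Then 56s + 34 ≡ 56t + 34 (mod 109), so 56(s − t) ≡ 0 (mod 109).
Since gcd(56, 109) = 1, 56 is invertible modulo 109, so s − t ≡ 0 (mod 109), i.e. s = t.
Therefore ψ is injective.
We now compute 56⁻¹ mod 109 explicitly. Euclid's algorithm: 109 = 1·56 + 53, 56 = 1·53 + 3, 53 = 17·3 + 2, 3 = 1·2 + 1; back-substituting gives 1 = 37·56 − 19·109, so 56⁻¹ ≡ 37 (mod 109).
Since ψ is injective, we compute ψ⁻¹(57): solve 56x + 34 ≡ 57 (mod 109), i.e. 56x ≡ 23 (mod 109).
Multiplying by 56⁻¹ = 37 gives x ≡ 37·23 = 851 = 7·109 + 88 ≡ 88 (mod 109).
Check: ψ(88) = 56·88 + 34 = 4962 = 45·109 + 57 ≡ 57 (mod 109).

88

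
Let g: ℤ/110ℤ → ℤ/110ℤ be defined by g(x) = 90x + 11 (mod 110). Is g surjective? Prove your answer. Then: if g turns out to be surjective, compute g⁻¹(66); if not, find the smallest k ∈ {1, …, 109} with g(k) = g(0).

11

Since gcd(90, 110) = 10, we have 90x ≡ 0 (mod 10) for all x, so g(x) ≡ 1 (mod 10).
But 0 ≢ 1 (mod 10), so 0 ∈ ℤ/110ℤ has no preimage. So g is not surjective.
Since g is not surjective, we find the least positive k with g(k) = g(0): this means 90k ≡ 0 (mod 110), i.e. 110 ∣ 90k. Since gcd(90, 110) = 10, dividing through by 10 this holds exactly when 11 ∣ 9k, and as gcd(9, 11) = 1, exactly when 11 ∣ k.
The smallest positive such k is 11.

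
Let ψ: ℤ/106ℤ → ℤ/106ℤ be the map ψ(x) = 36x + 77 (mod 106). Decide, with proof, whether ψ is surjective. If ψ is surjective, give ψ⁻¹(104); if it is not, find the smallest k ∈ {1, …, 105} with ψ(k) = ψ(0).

Since gcd(36, 106) = 2, we have 36x ≡ 0 (mod 2) for all x, so ψ(x) ≡ 1 (mod 2).
But 0 ≢ 1 (mod 2), so 0 ∈ ℤ/106ℤ has no preimage. Thus ψ is not surjective.
Since ψ is not surjective, we find the least positive k with ψ(k) = ψ(0): this means 36k ≡ 0 (mod 106), i.e. 106 ∣ 36k. Since gcd(36, 106) = 2, dividing through by 2 this holds exactly when 53 ∣ 18k, and as gcd(18, 53) = 1, exactly when 53 ∣ k.
The smallest positive such k is 53.

53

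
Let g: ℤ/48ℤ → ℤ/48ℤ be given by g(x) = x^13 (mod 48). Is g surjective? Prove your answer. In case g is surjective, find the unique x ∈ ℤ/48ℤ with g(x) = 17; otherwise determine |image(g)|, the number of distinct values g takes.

g(0) = 0^13 = 0.
g(6): Repeated squaring mod 48: 6^1 ≡ 6, 6^2 ≡ 6² = 36, 6^4 ≡ 36² = 1296 ≡ 0, 6^8 ≡ 0² = 0. Since 13 = 8 + 4 + 1, 6^13 ≡ 0·0·6: 0·0 = 0, then 0·6 = 0. So 6^13 ≡ 0 (mod 48).
So g(0) = g(6) = 0 while 0 ≠ 6, hence g is not injective.
A non-injective map from the 48-element set ℤ/48ℤ to itself takes at most 47 distinct values, so it cannot be surjective. Thus g is not surjective.
Since g is not surjective, we determine |image(g)|. Computing x^13 mod 48 for each x (by repeated squaring, reducing mod 48 at every step), the values g(0), g(1), …, g(47) are: 0, 1, 32, 3, 16, 5, 0, 7, 32, 9, 16, 11, 0, 13, 32, 15, 16, 17, 0, 19, 32, 21, 16, 23, 0, 25, 32, 27, 16, 29, 0, 31, 32, 33, 16, 35, 0, 37, 32, 39, 16, 41, 0, 43, 32, 45, 16, 47.
The distinct values are {0, 1, 3, 5, 7, 9, 11, 13, 15, 16, 17, 19, 21, 23, 25, 27, 29, 31, 32, 33, 35, 37, 39, 41, 43, 45, 47}; there are 27 of them.

27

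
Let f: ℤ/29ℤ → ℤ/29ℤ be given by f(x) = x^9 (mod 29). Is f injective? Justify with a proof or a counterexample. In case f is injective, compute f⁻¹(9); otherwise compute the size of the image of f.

22

Since 29 is prime, the nonzero elements of ℤ/29ℤ form a cyclic group of order 28.
As gcd(9, 28) = 1, raising to the 9th power is a bijection on this group: if a^9 ≡ b^9 then (ab^{−1})^9 = 1, and the only element of order dividing gcd(9, 28) = 1 is 1, so a = b.
With f(0) = 0 this makes f injective on all of ℤ/29ℤ, hence bijective (finite equal-size domain and codomain). In particular f is injective.
Since f is injective, we find the preimage of 9. The inverse of x ↦ x^9 on (ℤ/29ℤ)^× is x ↦ x^25, because 9·25 = 225 = 8·28 + 1 ≡ 1 (mod 28) and x^{28} = 1 for x ≠ 0 (Fermat). So f⁻¹(9) = 9^25 mod 29.
Repeated squaring mod 29: 9^1 ≡ 9, 9^2 ≡ 9² = 81 ≡ 23, 9^4 ≡ 23² = 529 ≡ 7, 9^8 ≡ 7² = 49 ≡ 20, 9^16 ≡ 20² = 400 ≡ 23. Since 25 = 16 + 8 + 1, 9^25 ≡ 23·20·9: 23·20 = 460 ≡ 25, then 25·9 = 225 ≡ 22. So 9^25 ≡ 22 (mod 29).
Hence f⁻¹(9) = 22.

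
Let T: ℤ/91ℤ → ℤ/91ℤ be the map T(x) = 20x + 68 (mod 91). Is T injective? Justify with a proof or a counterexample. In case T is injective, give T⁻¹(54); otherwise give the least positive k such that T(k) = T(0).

Suppose T(a) = T(b) in ℤ/91ℤ. Then 20a + 68 ≡ 20b + 68 (mod 91), hence 20(a − b) ≡ 0 (mod 91).
Since gcd(20, 91) = 1, 20 is invertible modulo 91, therefore a − b ≡ 0 (mod 91), i.e. a = b.
So T is injective.
We now compute 20⁻¹ mod 91 explicitly. Euclid's algorithm: 91 = 4·20 + 11, 20 = 1·11 + 9, 11 = 1·9 + 2, 9 = 4·2 + 1; back-substituting gives 1 = 41·20 − 9·91, so 20⁻¹ ≡ 41 (mod 91).
Since T is injective, we compute T⁻¹(54): solve 20x + 68 ≡ 54 (mod 91), i.e. 20x ≡ 77 (mod 91).
Multiplying by 20⁻¹ = 41 gives x ≡ 41·77 = 3157 = 34·91 + 63 ≡ 63 (mod 91).
Check: T(63) = 20·63 + 68 = 1328 = 14·91 + 54 ≡ 54 (mod 91).

63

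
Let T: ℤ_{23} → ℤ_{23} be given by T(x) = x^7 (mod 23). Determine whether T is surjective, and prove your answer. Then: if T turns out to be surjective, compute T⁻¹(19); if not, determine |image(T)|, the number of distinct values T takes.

14

Since 23 is prime, the nonzero elements of ℤ_{23} form a cyclic group of order 22.
As gcd(7, 22) = 1, raising to the 7th power is a bijection on this group: if u^7 ≡ v^7 then (uv^{−1})^7 = 1, and the only element of order dividing gcd(7, 22) = 1 is 1, so u = v.
With T(0) = 0 this makes T injective on all of ℤ_{23}, hence bijective (finite equal-size domain and codomain). In particular T is surjective.
Since T is surjective, we find the preimage of 19. The inverse of x ↦ x^7 on (ℤ_{23})^× is x ↦ x^19, because 7·19 = 133 = 6·22 + 1 ≡ 1 (mod 22) and x^{22} = 1 for x ≠ 0 (Fermat). So T⁻¹(19) = 19^19 mod 23.
Repeated squaring mod 23: 19^1 ≡ 19, 19^2 ≡ 19² = 361 ≡ 16, 19^4 ≡ 16² = 256 ≡ 3, 19^8 ≡ 3² = 9, 19^16 ≡ 9² = 81 ≡ 12. Since 19 = 16 + 2 + 1, 19^19 ≡ 12·16·19: 12·16 = 192 ≡ 8, then 8·19 = 152 ≡ 14. So 19^19 ≡ 14 (mod 23).
Hence T⁻¹(19) = 14.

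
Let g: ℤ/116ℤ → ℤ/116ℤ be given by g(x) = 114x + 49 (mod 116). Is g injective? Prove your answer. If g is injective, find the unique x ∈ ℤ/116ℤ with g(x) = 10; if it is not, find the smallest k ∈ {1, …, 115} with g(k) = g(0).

58

We have gcd(114, 116) = 2 > 1. Taking u = 0 and v = 58: g(0) = 49 and g(58) = 114·58 + 49 = 6661 ≡ 49 (mod 116).
So g(0) = g(58) while 0 ≠ 58, therefore g is not injective.
Since g is not injective, we find the least positive k with g(k) = g(0): this means 114k ≡ 0 (mod 116), i.e. 116 ∣ 114k. Since gcd(114, 116) = 2, dividing through by 2 this holds exactly when 58 ∣ 57k, and as gcd(57, 58) = 1, exactly when 58 ∣ k.
The smallest positive such k is 58.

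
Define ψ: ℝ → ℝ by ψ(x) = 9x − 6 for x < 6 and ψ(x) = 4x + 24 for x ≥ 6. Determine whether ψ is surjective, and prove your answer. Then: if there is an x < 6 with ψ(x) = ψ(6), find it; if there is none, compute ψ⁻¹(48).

Both pieces are strictly increasing (slopes 9 and 4), so each is injective on its own interval.
The left piece maps (−∞, 6) onto (−∞, 48); the right piece maps [6, ∞) onto [48, ∞).
These images together cover ℝ, so ψ is surjective.
Because the two images are disjoint, no x < 6 has ψ(x) = ψ(6), so we compute ψ⁻¹(48): 48 lies in [48, ∞), so solve 4x + 24 = 48: x = (48 − 24)/4 = 6.

6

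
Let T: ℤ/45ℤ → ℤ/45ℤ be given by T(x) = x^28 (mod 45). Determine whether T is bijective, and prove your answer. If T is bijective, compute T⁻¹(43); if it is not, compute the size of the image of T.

T(3): Repeated squaring mod 45: 3^1 ≡ 3, 3^2 ≡ 3² = 9, 3^4 ≡ 9² = 81 ≡ 36, 3^8 ≡ 36² = 1296 ≡ 36, 3^16 ≡ 36² = 1296 ≡ 36. Since 28 = 16 + 8 + 4, 3^28 ≡ 36·36·36: 36·36 = 1296 ≡ 36, then 36·36 = 1296 ≡ 36. So 3^28 ≡ 36 (mod 45).
T(6): Repeated squaring mod 45: 6^1 ≡ 6, 6^2 ≡ 6² = 36, 6^4 ≡ 36² = 1296 ≡ 36, 6^8 ≡ 36² = 1296 ≡ 36, 6^16 ≡ 36² = 1296 ≡ 36. Since 28 = 16 + 8 + 4, 6^28 ≡ 36·36·36: 36·36 = 1296 ≡ 36, then 36·36 = 1296 ≡ 36. So 6^28 ≡ 36 (mod 45).
So T(3) = T(6) = 36 while 3 ≠ 6, so T is not injective, hence not bijective.
Since T is not bijective, we determine |image(T)|. Computing x^28 mod 45 for each x (by repeated squaring, reducing mod 45 at every step), the values T(0), T(1), …, T(44) are: 0, 1, 16, 36, 31, 40, 36, 16, 1, 36, 10, 16, 36, 31, 31, 0, 16, 1, 36, 1, 25, 36, 31, 31, 36, 25, 1, 36, 1, 16, 0, 31, 31, 36, 16, 10, 36, 1, 16, 36, 40, 31, 36, 16, 1.
The distinct values are {0, 1, 10, 16, 25, 31, 36, 40}; there are 8 of them.

8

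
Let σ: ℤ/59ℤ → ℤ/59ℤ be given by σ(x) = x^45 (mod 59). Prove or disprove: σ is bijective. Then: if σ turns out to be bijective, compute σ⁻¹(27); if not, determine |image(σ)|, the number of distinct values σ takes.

Since 59 is prime, the nonzero elements of ℤ/59ℤ form a cyclic group of order 58.
As gcd(45, 58) = 1, raising to the 45th power is a bijection on this group: if s^45 ≡ t^45 then (st^{−1})^45 = 1, and the only element of order dividing gcd(45, 58) = 1 is 1, so s = t.
With σ(0) = 0 this makes σ injective on all of ℤ/59ℤ, hence bijective (finite equal-size domain and codomain). In particular σ is bijective.
Since σ is bijective, we find the preimage of 27. The inverse of x ↦ x^45 on (ℤ/59ℤ)^× is x ↦ x^49, because 45·49 = 2205 = 38·58 + 1 ≡ 1 (mod 58) and x^{58} = 1 for x ≠ 0 (Fermat). So σ⁻¹(27) = 27^49 mod 59.
Repeated squaring mod 59: 27^1 ≡ 27, 27^2 ≡ 27² = 729 ≡ 21, 27^4 ≡ 21² = 441 ≡ 28, 27^8 ≡ 28² = 784 ≡ 17, 27^16 ≡ 17² = 289 ≡ 53, 27^32 ≡ 53² = 2809 ≡ 36. Since 49 = 32 + 16 + 1, 27^49 ≡ 36·53·27: 36·53 = 1908 ≡ 20, then 20·27 = 540 ≡ 9. So 27^49 ≡ 9 (mod 59).
Hence σ⁻¹(27) = 9.

9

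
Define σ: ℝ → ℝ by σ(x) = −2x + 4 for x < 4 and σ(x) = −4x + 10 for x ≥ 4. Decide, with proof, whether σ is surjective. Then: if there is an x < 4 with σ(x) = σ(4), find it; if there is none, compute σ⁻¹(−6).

4

Both pieces are strictly decreasing (slopes −2 and −4), so each is injective on its own interval.
The left piece maps (−∞, 4) onto (−4, ∞); the right piece maps [4, ∞) onto (−∞, −6].
The union (−4, ∞) ∪ (−∞, −6] omits the interval between −4 and −6; in particular −4 has no preimage. So σ is not surjective.
Because the two images are disjoint, no x < 4 has σ(x) = σ(4), so we compute σ⁻¹(−6): −6 lies in (−∞, −6], so solve −4x + 10 = −6: x = (−6 − 10)/(−4) = 4.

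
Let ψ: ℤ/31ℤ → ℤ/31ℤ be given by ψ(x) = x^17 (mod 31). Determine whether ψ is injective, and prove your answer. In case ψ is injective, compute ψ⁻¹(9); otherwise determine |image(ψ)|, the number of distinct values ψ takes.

Since 31 is prime, the nonzero elements of ℤ/31ℤ form a cyclic group of order 30.
As gcd(17, 30) = 1, raising to the 17th power is a bijection on this group: if x_1^17 ≡ x_2^17 then (x_1x_2^{−1})^17 = 1, and the only element of order dividing gcd(17, 30) = 1 is 1, so x_1 = x_2.
With ψ(0) = 0 this makes ψ injective on all of ℤ/31ℤ, hence bijective (finite equal-size domain and codomain). In particular ψ is injective.
Since ψ is injective, we find the preimage of 9. The inverse of x ↦ x^17 on (ℤ/31ℤ)^× is x ↦ x^23, because 17·23 = 391 = 13·30 + 1 ≡ 1 (mod 30) and x^{30} = 1 for x ≠ 0 (Fermat). So ψ⁻¹(9) = 9^23 mod 31.
Repeated squaring mod 31: 9^1 ≡ 9, 9^2 ≡ 9² = 81 ≡ 19, 9^4 ≡ 19² = 361 ≡ 20, 9^8 ≡ 20² = 400 ≡ 28, 9^16 ≡ 28² = 784 ≡ 9. Since 23 = 16 + 4 + 2 + 1, 9^23 ≡ 9·20·19·9: 9·20 = 180 ≡ 25, then 25·19 = 475 ≡ 10, then 10·9 = 90 ≡ 28. So 9^23 ≡ 28 (mod 31).
Hence ψ⁻¹(9) = 28.

28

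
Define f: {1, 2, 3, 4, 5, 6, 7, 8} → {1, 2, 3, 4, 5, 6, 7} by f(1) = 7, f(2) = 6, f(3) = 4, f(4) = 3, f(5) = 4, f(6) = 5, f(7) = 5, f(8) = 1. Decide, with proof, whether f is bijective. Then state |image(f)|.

6

f(3) = 4 = f(5) with 3 ≠ 5, so f is not injective, hence not bijective.
The image of f is {1, 3, 4, 5, 6, 7}, which has 6 elements.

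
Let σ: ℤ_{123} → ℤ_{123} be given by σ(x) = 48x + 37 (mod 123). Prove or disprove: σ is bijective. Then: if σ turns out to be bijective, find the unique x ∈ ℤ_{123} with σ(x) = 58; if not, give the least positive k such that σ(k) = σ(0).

41

By definition, σ is injective when σ(x_1) = σ(x_2) forces x_1 = x_2.
We have gcd(48, 123) = 3 > 1. Taking x_1 = 0 and x_2 = 41: σ(0) = 37 and σ(41) = 48·41 + 37 = 2005 ≡ 37 (mod 123).
So σ(0) = σ(41) while 0 ≠ 41, thus σ is not injective, hence not bijective.
Since σ is not bijective, we find the least positive k with σ(k) = σ(0): this means 48k ≡ 0 (mod 123), i.e. 123 ∣ 48k. Since gcd(48, 123) = 3, dividing through by 3 this holds exactly when 41 ∣ 16k, and as gcd(16, 41) = 1, exactly when 41 ∣ k.
The smallest positive such k is 41.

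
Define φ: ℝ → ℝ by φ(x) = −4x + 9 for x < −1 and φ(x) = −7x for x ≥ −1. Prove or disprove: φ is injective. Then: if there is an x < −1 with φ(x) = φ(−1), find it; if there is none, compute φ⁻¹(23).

Both pieces are strictly decreasing (slopes −4 and −7), so each is injective on its own interval.
The left piece maps (−∞, −1) onto (13, ∞); the right piece maps [−1, ∞) onto (−∞, 7].
These images are disjoint, so no value is attained by both pieces. Thus φ is injective.
Because the two images are disjoint, no x < −1 has φ(x) = φ(−1), so we compute φ⁻¹(23): 23 lies in (13, ∞), so solve −4x + 9 = 23: x = (23 − 9)/(−4) = −7/2.

-7/2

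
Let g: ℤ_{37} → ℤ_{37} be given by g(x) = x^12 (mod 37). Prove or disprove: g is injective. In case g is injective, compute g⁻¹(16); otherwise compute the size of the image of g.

4

g(3): Repeated squaring mod 37: 3^1 ≡ 3, 3^2 ≡ 3² = 9, 3^4 ≡ 9² = 81 ≡ 7, 3^8 ≡ 7² = 49 ≡ 12. Since 12 = 8 + 4, 3^12 ≡ 12·7: 12·7 = 84 ≡ 10. So 3^12 ≡ 10 (mod 37).
g(4): Repeated squaring mod 37: 4^1 ≡ 4, 4^2 ≡ 4² = 16, 4^4 ≡ 16² = 256 ≡ 34, 4^8 ≡ 34² = 1156 ≡ 9. Since 12 = 8 + 4, 4^12 ≡ 9·34: 9·34 = 306 ≡ 10. So 4^12 ≡ 10 (mod 37).
So g(3) = g(4) = 10 while 3 ≠ 4, so g is not injective.
Since g is not injective, we determine |image(g)|. Computing x^12 mod 37 for each x (by repeated squaring, reducing mod 37 at every step), the values g(0), g(1), …, g(36) are: 0, 1, 26, 10, 10, 10, 1, 10, 1, 26, 1, 1, 26, 10, 1, 26, 26, 26, 10, 10, 26, 26, 26, 1, 10, 26, 1, 1, 26, 1, 10, 1, 10, 10, 10, 26, 1.
The distinct values are {0, 1, 10, 26}; there are 4 of them.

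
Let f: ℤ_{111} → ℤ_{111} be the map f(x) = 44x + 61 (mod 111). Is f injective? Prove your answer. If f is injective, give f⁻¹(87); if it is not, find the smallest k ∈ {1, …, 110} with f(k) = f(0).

Suppose f(s) = f(t) in ℤ_{111}. Then 44s + 61 ≡ 44t + 61 (mod 111), so 44(s − t) ≡ 0 (mod 111).
Since gcd(44, 111) = 1, 44 is invertible modulo 111, hence s − t ≡ 0 (mod 111), i.e. s = t.
Thus f is injective.
We now compute 44⁻¹ mod 111 explicitly. Euclid's algorithm: 111 = 2·44 + 23, 44 = 1·23 + 21, 23 = 1·21 + 2, 21 = 10·2 + 1; back-substituting gives 1 = 53·44 − 21·111, so 44⁻¹ ≡ 53 (mod 111).
Since f is injective, we compute f⁻¹(87): solve 44x + 61 ≡ 87 (mod 111), i.e. 44x ≡ 26 (mod 111).
Multiplying by 44⁻¹ = 53 gives x ≡ 53·26 = 1378 = 12·111 + 46 ≡ 46 (mod 111).
Check: f(46) = 44·46 + 61 = 2085 = 18·111 + 87 ≡ 87 (mod 111).

46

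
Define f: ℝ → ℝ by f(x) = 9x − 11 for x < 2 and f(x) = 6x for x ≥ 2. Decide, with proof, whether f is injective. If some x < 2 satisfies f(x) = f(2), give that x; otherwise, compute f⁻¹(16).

Both pieces are strictly increasing (slopes 9 and 6), so each is injective on its own interval.
The left piece maps (−∞, 2) onto (−∞, 7); the right piece maps [2, ∞) onto [12, ∞).
These images are disjoint, so no value is attained by both pieces. Thus f is injective.
Because the two images are disjoint, no x < 2 has f(x) = f(2), so we compute f⁻¹(16): 16 lies in [12, ∞), so solve 6x = 16: x = (16 − 0)/6 = 8/3.

8/3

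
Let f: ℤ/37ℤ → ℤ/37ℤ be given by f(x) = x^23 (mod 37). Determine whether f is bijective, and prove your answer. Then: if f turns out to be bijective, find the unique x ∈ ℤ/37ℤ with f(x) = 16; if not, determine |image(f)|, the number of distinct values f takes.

34

Since 37 is prime, the nonzero elements of ℤ/37ℤ form a cyclic group of order 36.
As gcd(23, 36) = 1, raising to the 23rd power is a bijection on this group: if u^23 ≡ v^23 then (uv^{−1})^23 = 1, and the only element of order dividing gcd(23, 36) = 1 is 1, so u = v.
With f(0) = 0 this makes f injective on all of ℤ/37ℤ, hence bijective (finite equal-size domain and codomain). In particular f is bijective.
Since f is bijective, we find the preimage of 16. The inverse of x ↦ x^23 on (ℤ/37ℤ)^× is x ↦ x^11, because 23·11 = 253 = 7·36 + 1 ≡ 1 (mod 36) and x^{36} = 1 for x ≠ 0 (Fermat). So f⁻¹(16) = 16^11 mod 37.
Repeated squaring mod 37: 16^1 ≡ 16, 16^2 ≡ 16² = 256 ≡ 34, 16^4 ≡ 34² = 1156 ≡ 9, 16^8 ≡ 9² = 81 ≡ 7. Since 11 = 8 + 2 + 1, 16^11 ≡ 7·34·16: 7·34 = 238 ≡ 16, then 16·16 = 256 ≡ 34. So 16^11 ≡ 34 (mod 37).
Hence f⁻¹(16) = 34.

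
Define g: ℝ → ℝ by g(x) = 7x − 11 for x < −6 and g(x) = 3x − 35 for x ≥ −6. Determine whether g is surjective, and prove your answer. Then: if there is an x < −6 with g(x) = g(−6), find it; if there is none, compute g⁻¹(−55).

Both pieces are strictly increasing (slopes 7 and 3), so each is injective on its own interval.
The left piece maps (−∞, −6) onto (−∞, −53); the right piece maps [−6, ∞) onto [−53, ∞).
These images together cover ℝ, so g is surjective.
Because the two images are disjoint, no x < −6 has g(x) = g(−6), so we compute g⁻¹(−55): −55 lies in (−∞, −53), so solve 7x − 11 = −55: x = (−55 + 11)/7 = −44/7.

-44/7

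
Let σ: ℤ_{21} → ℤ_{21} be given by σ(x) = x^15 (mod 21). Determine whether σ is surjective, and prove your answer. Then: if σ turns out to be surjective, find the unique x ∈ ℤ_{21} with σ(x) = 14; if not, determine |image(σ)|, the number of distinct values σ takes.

σ(1) = 1^15 = 1.
σ(4): Repeated squaring mod 21: 4^1 ≡ 4, 4^2 ≡ 4² = 16, 4^4 ≡ 16² = 256 ≡ 4, 4^8 ≡ 4² = 16. Since 15 = 8 + 4 + 2 + 1, 4^15 ≡ 16·4·16·4: 16·4 = 64 ≡ 1, then 1·16 = 16, then 16·4 = 64 ≡ 1. So 4^15 ≡ 1 (mod 21).
So σ(1) = σ(4) = 1 while 1 ≠ 4, therefore σ is not injective.
A non-injective map from the 21-element set ℤ_{21} to itself takes at most 20 distinct values, so it cannot be surjective. So σ is not surjective.
Since σ is not surjective, we determine |image(σ)|. Computing x^15 mod 21 for each x (by repeated squaring, reducing mod 21 at every step), the values σ(0), σ(1), …, σ(20) are: 0, 1, 8, 6, 1, 20, 6, 7, 8, 15, 13, 8, 6, 13, 14, 15, 1, 20, 15, 13, 20.
The distinct values are {0, 1, 6, 7, 8, 13, 14, 15, 20}; there are 9 of them.

9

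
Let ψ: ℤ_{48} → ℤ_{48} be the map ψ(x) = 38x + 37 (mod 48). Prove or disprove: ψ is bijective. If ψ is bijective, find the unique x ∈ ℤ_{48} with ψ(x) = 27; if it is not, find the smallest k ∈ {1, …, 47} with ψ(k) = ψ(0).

24

By definition, ψ is injective when ψ(a) = ψ(b) forces a = b.
We have gcd(38, 48) = 2 > 1. Taking a = 0 and b = 24: ψ(0) = 37 and ψ(24) = 38·24 + 37 = 949 ≡ 37 (mod 48).
So ψ(0) = ψ(24) while 0 ≠ 24, thus ψ is not injective, hence not bijective.
Since ψ is not bijective, we find the least positive k with ψ(k) = ψ(0): this means 38k ≡ 0 (mod 48), i.e. 48 ∣ 38k. Since gcd(38, 48) = 2, dividing through by 2 this holds exactly when 24 ∣ 19k, and as gcd(19, 24) = 1, exactly when 24 ∣ k.
The smallest positive such k is 24.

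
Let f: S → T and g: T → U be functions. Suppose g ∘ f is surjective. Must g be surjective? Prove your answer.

Let c ∈ U. Since g ∘ f is surjective, some a ∈ S has g(f(a)) = c. Then b = f(a) ∈ T satisfies g(b) = c. So g is surjective.

surjective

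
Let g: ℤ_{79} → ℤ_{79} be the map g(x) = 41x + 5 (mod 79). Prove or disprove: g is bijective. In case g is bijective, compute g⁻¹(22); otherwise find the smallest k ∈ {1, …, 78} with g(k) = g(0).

Suppose g(a) = g(b) in ℤ_{79}. Then 41a + 5 ≡ 41b + 5 (mod 79), therefore 41(a − b) ≡ 0 (mod 79).
Since gcd(41, 79) = 1, 41 is invertible modulo 79, therefore a − b ≡ 0 (mod 79), i.e. a = b.
We now compute 41⁻¹ mod 79 explicitly. Euclid's algorithm: 79 = 1·41 + 38, 41 = 1·38 + 3, 38 = 12·3 + 2, 3 = 1·2 + 1; back-substituting gives 1 = 27·41 − 14·79, so 41⁻¹ ≡ 27 (mod 79).
For any y ∈ ℤ_{79}, x = 27(y − 5) mod 79 satisfies g(x) = 41·27(y − 5) + 5 ≡ y (since 41·27 ≡ 1 mod 79). So every y has a preimage.
Thus g is bijective.
Since g is bijective, we find g⁻¹(22): we need 41x ≡ 22 − 5 ≡ 17 (mod 79). Using 41⁻¹ = 27: x ≡ 27·17 = 459 = 5·79 + 64, so x = 64.
Check: g(64) = 41·64 + 5 = 2629 = 33·79 + 22 ≡ 22 (mod 79).

64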